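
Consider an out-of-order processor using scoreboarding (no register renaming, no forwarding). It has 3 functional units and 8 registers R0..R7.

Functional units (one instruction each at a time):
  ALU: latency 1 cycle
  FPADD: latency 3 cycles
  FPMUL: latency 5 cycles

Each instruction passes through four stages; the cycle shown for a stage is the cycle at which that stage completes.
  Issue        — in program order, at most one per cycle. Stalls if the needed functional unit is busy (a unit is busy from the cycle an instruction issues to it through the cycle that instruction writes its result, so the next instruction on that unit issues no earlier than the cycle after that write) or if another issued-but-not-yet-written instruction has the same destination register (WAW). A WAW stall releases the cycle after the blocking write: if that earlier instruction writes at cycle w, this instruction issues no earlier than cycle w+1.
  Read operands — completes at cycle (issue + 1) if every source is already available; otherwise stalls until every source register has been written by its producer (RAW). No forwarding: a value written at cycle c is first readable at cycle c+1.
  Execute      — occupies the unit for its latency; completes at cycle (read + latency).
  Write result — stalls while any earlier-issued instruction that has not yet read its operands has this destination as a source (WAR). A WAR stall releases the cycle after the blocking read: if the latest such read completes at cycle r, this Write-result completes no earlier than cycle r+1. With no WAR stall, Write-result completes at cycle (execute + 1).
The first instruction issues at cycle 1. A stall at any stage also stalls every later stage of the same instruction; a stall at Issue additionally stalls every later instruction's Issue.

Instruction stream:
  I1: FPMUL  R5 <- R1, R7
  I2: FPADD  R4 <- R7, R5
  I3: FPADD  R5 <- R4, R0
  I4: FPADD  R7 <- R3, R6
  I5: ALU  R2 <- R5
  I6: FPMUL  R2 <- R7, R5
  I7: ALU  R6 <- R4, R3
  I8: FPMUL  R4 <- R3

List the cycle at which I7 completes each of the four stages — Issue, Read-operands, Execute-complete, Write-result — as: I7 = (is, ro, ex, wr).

I1: IS=1 RO=2 EX=7 WR=8
I2: IS=2 RO=9 EX=12 WR=13  [RAW R5: wait I1 write@8]
I3: IS=14 RO=15 EX=18 WR=19  [struct: FPADD busy until I2 writes@13]
I4: IS=20 RO=21 EX=24 WR=25  [struct: FPADD busy until I3 writes@19]
I5: IS=21 RO=22 EX=23 WR=24
I6: IS=25 RO=26 EX=31 WR=32  [WAW R2: wait I5 write@24]
I7: IS=26 RO=27 EX=28 WR=29
I8: IS=33 RO=34 EX=39 WR=40  [struct: FPMUL busy until I6 writes@32]

I7 = (26, 27, 28, 29)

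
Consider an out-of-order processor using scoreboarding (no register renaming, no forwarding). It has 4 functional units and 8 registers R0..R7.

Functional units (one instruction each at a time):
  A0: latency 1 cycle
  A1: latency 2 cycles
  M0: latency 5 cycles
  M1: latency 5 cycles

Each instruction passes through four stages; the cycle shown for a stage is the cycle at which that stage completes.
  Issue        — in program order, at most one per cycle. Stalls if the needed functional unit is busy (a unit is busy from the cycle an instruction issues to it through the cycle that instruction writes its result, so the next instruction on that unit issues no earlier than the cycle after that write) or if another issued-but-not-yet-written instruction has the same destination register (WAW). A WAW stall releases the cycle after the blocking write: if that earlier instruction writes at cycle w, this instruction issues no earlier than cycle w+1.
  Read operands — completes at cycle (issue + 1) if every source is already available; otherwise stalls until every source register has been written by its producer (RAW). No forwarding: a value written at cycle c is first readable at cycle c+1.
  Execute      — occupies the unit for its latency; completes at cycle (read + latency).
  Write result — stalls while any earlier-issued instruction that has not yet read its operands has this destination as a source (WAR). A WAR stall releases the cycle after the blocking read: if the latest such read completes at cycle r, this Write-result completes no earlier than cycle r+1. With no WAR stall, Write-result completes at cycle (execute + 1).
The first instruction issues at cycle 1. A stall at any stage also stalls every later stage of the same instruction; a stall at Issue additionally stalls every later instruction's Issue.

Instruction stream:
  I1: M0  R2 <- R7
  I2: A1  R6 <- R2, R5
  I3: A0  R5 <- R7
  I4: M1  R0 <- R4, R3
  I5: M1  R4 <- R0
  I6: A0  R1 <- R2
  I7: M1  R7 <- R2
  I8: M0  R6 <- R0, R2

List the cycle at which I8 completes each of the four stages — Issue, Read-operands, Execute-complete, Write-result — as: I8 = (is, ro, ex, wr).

c1: I1 issues→M0
c2: I1 reads, I2 issues→A1
c3: I3 issues→A0
c4: I3 reads, I4 issues→M1
c5: I3 exec-done, I4 reads
c7: I1 exec-done
c8: I1 writes R2
c9: I2 reads
c10: I3 writes R5, I4 exec-done
c11: I2 exec-done, I4 writes R0
c12: I2 writes R6, I5 issues→M1
c13: I5 reads, I6 issues→A0
c14: I6 reads
c15: I6 exec-done
c16: I6 writes R1
c18: I5 exec-done
c19: I5 writes R4
c20: I7 issues→M1
c21: I7 reads, I8 issues→M0
c22: I8 reads
c26: I7 exec-done
c27: I7 writes R7, I8 exec-done
c28: I8 writes R6

I8 = (21, 22, 27, 28)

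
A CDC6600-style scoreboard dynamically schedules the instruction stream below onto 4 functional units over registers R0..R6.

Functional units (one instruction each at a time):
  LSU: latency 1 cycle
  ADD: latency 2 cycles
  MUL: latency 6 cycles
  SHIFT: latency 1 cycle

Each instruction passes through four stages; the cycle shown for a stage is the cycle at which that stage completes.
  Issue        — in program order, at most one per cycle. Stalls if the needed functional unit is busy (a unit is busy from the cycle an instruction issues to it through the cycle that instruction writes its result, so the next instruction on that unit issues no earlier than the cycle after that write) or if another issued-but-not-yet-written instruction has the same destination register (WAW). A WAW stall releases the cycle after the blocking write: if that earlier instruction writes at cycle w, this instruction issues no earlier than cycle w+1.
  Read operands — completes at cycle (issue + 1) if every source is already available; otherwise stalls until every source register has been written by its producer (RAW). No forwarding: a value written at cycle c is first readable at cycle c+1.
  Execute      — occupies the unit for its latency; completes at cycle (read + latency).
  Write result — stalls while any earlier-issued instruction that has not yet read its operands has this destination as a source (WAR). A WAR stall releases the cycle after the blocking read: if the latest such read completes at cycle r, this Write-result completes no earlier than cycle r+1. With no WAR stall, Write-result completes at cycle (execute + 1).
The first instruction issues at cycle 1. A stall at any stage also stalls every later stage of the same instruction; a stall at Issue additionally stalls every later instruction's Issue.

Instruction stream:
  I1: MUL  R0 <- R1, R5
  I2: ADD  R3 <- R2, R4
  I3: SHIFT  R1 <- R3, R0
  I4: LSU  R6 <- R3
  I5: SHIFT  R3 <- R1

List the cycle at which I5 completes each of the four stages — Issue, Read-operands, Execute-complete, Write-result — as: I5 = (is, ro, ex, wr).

cycle 1: I1 issues→MUL
cycle 2: I1 reads; I2 issues→ADD
cycle 3: I2 reads; I3 issues→SHIFT
cycle 4: I4 issues→LSU
cycle 5: I2 exec-done
cycle 6: I2 writes R3
cycle 7: I4 reads
cycle 8: I1 exec-done; I4 exec-done
cycle 9: I1 writes R0; I4 writes R6
cycle 10: I3 reads
cycle 11: I3 exec-done
cycle 12: I3 writes R1
cycle 13: I5 issues→SHIFT
cycle 14: I5 reads
cycle 15: I5 exec-done
cycle 16: I5 writes R3

I5 = (13, 14, 15, 16)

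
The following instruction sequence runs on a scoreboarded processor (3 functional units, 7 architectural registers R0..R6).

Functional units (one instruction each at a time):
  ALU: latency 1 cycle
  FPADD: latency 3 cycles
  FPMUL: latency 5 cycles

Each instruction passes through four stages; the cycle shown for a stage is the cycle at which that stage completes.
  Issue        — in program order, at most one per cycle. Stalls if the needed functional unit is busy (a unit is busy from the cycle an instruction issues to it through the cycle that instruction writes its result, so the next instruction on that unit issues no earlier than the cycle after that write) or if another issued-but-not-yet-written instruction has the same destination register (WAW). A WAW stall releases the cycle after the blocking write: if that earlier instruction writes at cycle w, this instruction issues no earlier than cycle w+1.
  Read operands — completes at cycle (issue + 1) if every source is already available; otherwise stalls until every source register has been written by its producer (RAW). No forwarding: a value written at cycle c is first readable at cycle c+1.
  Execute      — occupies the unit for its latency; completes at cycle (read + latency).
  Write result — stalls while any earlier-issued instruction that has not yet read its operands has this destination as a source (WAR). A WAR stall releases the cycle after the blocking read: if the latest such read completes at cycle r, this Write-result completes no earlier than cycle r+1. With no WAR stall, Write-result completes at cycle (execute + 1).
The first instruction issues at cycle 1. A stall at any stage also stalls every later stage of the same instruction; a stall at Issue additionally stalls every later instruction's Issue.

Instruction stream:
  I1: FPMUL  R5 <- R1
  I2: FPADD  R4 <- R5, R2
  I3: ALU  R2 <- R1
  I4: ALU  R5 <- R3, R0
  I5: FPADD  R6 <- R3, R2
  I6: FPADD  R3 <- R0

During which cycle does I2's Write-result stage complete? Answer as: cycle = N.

t=1  I1→FPMUL
t=2  I1 RO | I2→FPADD
t=3  I3→ALU
t=4  I3 RO
t=5  I3 EX
t=7  I1 EX
t=8  I1 WR R5
t=9  I2 RO
t=10  I3 WR R2
t=11  I4→ALU
t=12  I2 EX | I4 RO
t=13  I2 WR R4 | I4 EX
t=14  I4 WR R5 | I5→FPADD
t=15  I5 RO
t=18  I5 EX
t=19  I5 WR R6
t=20  I6→FPADD
t=21  I6 RO
t=24  I6 EX
t=25  I6 WR R3

cycle = 13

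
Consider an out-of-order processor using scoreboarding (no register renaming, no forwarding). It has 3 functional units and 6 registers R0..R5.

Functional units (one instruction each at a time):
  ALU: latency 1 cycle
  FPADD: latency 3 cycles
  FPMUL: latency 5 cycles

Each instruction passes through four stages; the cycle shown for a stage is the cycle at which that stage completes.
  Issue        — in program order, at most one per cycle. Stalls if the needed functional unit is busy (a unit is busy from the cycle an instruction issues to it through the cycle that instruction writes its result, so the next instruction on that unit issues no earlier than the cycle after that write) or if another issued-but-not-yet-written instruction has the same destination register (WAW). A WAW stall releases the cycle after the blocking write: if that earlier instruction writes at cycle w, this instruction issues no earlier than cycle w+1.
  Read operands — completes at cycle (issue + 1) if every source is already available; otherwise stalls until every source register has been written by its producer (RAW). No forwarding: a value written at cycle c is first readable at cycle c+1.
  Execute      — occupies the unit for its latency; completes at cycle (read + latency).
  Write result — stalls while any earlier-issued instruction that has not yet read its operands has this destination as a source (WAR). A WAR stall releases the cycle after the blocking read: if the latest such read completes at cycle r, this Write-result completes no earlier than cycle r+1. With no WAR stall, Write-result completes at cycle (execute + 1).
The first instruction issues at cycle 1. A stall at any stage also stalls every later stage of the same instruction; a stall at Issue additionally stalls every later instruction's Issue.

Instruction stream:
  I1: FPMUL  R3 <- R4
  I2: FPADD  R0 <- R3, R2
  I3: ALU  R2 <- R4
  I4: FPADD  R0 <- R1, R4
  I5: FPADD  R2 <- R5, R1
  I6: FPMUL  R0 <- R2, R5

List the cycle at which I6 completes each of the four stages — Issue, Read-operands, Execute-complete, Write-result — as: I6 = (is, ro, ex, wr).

I6 = (21, 26, 31, 32)

cycle 1: issue I1 (FPMUL)
cycle 2: I1 read-ops | issue I2 (FPADD)
cycle 3: issue I3 (ALU)
cycle 4: I3 read-ops
cycle 5: I3 finished on ALU
cycle 7: I1 finished on FPMUL
cycle 8: I1→R3
cycle 9: I2 read-ops
cycle 10: I3→R2
cycle 12: I2 finished on FPADD
cycle 13: I2→R0
cycle 14: issue I4 (FPADD)
cycle 15: I4 read-ops
cycle 18: I4 finished on FPADD
cycle 19: I4→R0
cycle 20: issue I5 (FPADD)
cycle 21: I5 read-ops | issue I6 (FPMUL)
cycle 24: I5 finished on FPADD
cycle 25: I5→R2
cycle 26: I6 read-ops
cycle 31: I6 finished on FPMUL
cycle 32: I6→R0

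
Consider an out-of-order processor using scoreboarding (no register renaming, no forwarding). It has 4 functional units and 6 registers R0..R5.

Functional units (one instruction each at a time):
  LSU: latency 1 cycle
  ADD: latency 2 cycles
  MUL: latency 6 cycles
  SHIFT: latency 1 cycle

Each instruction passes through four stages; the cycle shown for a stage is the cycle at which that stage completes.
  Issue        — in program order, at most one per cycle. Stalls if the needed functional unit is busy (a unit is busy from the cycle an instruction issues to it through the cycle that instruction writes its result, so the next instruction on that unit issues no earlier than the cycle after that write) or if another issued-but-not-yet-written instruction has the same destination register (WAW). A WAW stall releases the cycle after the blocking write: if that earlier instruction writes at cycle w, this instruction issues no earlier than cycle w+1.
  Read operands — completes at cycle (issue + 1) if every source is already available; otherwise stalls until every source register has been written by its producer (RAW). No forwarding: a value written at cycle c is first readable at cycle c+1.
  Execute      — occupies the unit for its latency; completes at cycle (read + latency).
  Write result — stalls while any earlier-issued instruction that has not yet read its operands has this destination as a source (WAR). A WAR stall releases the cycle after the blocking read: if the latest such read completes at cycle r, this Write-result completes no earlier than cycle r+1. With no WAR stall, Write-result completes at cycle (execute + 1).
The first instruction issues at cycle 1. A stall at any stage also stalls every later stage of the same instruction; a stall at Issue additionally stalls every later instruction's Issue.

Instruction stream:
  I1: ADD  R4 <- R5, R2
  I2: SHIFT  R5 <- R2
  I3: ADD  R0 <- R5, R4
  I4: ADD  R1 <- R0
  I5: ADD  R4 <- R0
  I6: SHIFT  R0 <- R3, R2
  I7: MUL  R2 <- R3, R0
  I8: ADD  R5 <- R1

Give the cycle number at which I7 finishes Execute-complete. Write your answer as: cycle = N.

  I1 | 1 | 2 | 4 | 5
  I2 | 2 | 3 | 4 | 5
  I3 | 6 | 7 | 9 | 10   struct: ADD busy until I1 writes@5
  I4 | 11 | 12 | 14 | 15   struct: ADD busy until I3 writes@10
  I5 | 16 | 17 | 19 | 20   struct: ADD busy until I4 writes@15
  I6 | 17 | 18 | 19 | 20
  I7 | 18 | 21 | 27 | 28   RAW R0: wait I6 write@20
  I8 | 21 | 22 | 24 | 25   struct: ADD busy until I5 writes@20

cycle = 27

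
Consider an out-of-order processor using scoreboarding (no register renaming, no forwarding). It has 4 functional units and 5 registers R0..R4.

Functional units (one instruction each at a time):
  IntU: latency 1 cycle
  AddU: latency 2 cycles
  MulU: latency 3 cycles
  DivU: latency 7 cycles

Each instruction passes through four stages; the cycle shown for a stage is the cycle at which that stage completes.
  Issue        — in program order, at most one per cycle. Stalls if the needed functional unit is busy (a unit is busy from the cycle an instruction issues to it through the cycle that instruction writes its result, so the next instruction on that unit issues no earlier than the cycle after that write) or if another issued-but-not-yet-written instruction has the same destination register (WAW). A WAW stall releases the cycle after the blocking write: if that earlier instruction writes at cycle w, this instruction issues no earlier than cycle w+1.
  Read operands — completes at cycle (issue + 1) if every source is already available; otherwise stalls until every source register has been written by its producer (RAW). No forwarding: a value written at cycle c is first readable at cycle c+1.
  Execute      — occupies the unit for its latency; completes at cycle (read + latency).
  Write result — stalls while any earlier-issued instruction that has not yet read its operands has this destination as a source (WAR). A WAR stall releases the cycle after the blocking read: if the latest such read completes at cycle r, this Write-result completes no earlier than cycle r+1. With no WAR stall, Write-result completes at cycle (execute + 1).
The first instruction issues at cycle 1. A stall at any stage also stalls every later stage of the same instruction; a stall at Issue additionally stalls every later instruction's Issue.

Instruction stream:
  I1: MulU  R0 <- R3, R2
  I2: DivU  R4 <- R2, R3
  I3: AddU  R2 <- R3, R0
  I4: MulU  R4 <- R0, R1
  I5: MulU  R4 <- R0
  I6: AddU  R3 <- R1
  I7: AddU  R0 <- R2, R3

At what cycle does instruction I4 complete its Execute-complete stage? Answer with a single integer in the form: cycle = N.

[1] I1 dispatched to MulU
[2] I1 operands ready | I2 dispatched to DivU
[3] I2 operands ready | I3 dispatched to AddU
[5] I1 complete
[6] R0←I1
[7] I3 operands ready
[9] I3 complete
[10] I2 complete | R2←I3
[11] R4←I2
[12] I4 dispatched to MulU
[13] I4 operands ready
[16] I4 complete
[17] R4←I4
[18] I5 dispatched to MulU
[19] I5 operands ready | I6 dispatched to AddU
[20] I6 operands ready
[22] I5 complete | I6 complete
[23] R4←I5 | R3←I6
[24] I7 dispatched to AddU
[25] I7 operands ready
[27] I7 complete
[28] R0←I7

cycle = 16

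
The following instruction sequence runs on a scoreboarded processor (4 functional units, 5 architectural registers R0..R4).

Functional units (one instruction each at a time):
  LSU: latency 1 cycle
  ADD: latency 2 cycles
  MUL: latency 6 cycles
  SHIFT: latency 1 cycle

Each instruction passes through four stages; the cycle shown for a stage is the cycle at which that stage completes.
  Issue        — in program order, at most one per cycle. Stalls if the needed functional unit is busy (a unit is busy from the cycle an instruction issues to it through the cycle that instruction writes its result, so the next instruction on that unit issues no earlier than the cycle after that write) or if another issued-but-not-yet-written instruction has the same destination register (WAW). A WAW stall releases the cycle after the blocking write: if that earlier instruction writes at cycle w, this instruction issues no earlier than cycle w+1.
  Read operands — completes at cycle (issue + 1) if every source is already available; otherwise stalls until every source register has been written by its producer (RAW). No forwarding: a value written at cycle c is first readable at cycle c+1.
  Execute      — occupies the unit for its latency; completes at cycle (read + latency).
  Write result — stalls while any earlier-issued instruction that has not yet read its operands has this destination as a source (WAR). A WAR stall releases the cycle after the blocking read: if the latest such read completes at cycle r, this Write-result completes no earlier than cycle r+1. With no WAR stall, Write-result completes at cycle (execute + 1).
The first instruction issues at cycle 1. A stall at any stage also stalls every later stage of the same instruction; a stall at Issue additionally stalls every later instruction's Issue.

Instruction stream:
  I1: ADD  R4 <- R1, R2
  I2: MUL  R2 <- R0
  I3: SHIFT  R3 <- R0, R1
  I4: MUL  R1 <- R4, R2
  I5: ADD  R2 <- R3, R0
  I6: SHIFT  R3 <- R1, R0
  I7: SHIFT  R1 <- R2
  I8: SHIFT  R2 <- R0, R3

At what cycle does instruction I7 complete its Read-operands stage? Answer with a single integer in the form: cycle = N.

  I1 | 1 | 2 | 4 | 5
  I2 | 2 | 3 | 9 | 10
  I3 | 3 | 4 | 5 | 6
  I4 | 11 | 12 | 18 | 19   struct: MUL busy until I2 writes@10
  I5 | 12 | 13 | 15 | 16
  I6 | 13 | 20 | 21 | 22   RAW R1: wait I4 write@19
  I7 | 23 | 24 | 25 | 26   struct: SHIFT busy until I6 writes@22
  I8 | 27 | 28 | 29 | 30   struct: SHIFT busy until I7 writes@26

cycle = 24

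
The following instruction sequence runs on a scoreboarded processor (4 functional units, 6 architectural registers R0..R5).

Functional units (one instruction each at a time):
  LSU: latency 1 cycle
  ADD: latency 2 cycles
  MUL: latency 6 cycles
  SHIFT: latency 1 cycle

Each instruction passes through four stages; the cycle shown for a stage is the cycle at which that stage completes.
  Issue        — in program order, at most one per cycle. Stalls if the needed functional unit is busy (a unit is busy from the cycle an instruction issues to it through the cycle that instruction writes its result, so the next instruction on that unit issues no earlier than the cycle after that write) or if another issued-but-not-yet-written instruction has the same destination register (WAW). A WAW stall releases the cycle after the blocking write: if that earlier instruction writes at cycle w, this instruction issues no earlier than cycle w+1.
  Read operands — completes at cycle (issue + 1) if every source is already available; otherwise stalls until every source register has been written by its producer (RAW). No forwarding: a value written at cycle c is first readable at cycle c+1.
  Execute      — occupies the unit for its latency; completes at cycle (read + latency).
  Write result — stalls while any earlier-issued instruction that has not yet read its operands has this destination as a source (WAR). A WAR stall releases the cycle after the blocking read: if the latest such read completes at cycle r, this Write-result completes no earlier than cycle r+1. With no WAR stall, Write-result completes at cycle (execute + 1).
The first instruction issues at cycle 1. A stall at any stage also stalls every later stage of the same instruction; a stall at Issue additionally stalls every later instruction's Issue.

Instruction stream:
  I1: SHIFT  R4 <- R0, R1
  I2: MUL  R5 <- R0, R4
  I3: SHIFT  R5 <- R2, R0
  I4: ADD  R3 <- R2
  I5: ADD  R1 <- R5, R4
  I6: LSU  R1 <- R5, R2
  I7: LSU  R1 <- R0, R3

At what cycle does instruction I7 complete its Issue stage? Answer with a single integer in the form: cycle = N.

1) issue 1, read 2, done 3, write 4
2) issue 2, read 5, done 11, write 12  <RAW R4: wait I1 write@4>
3) issue 13, read 14, done 15, write 16  <WAW R5: wait I2 write@12>
4) issue 14, read 15, done 17, write 18
5) issue 19, read 20, done 22, write 23  <struct: ADD busy until I4 writes@18>
6) issue 24, read 25, done 26, write 27  <WAW R1: wait I5 write@23>
7) issue 28, read 29, done 30, write 31  <struct: LSU busy until I6 writes@27>

cycle = 28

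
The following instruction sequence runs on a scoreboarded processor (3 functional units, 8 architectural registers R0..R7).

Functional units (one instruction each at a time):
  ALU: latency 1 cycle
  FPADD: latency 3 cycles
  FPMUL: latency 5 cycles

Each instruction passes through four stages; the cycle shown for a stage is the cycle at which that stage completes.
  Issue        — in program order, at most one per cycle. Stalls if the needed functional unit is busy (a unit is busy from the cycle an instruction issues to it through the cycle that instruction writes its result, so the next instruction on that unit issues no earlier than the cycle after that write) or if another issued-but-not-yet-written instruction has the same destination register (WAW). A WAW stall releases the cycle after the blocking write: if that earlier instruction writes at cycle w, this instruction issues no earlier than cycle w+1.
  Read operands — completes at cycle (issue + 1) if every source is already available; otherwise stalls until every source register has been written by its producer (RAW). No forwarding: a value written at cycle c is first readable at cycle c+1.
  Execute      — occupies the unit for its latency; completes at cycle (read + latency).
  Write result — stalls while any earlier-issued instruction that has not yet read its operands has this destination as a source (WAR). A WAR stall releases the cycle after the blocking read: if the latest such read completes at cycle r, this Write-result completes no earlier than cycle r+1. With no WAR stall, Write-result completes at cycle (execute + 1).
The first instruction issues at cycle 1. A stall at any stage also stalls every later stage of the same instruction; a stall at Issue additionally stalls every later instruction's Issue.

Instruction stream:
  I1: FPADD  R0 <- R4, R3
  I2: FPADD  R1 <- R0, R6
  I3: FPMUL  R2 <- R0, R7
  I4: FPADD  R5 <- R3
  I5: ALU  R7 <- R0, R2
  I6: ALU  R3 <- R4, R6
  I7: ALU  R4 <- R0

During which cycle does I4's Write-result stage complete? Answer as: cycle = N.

1) issue 1, read 2, done 5, write 6
2) issue 7, read 8, done 11, write 12  <struct: FPADD busy until I1 writes@6>
3) issue 8, read 9, done 14, write 15
4) issue 13, read 14, done 17, write 18  <struct: FPADD busy until I2 writes@12>
5) issue 14, read 16, done 17, write 18  <RAW R2: wait I3 write@15>
6) issue 19, read 20, done 21, write 22  <struct: ALU busy until I5 writes@18>
7) issue 23, read 24, done 25, write 26  <struct: ALU busy until I6 writes@22>

cycle = 18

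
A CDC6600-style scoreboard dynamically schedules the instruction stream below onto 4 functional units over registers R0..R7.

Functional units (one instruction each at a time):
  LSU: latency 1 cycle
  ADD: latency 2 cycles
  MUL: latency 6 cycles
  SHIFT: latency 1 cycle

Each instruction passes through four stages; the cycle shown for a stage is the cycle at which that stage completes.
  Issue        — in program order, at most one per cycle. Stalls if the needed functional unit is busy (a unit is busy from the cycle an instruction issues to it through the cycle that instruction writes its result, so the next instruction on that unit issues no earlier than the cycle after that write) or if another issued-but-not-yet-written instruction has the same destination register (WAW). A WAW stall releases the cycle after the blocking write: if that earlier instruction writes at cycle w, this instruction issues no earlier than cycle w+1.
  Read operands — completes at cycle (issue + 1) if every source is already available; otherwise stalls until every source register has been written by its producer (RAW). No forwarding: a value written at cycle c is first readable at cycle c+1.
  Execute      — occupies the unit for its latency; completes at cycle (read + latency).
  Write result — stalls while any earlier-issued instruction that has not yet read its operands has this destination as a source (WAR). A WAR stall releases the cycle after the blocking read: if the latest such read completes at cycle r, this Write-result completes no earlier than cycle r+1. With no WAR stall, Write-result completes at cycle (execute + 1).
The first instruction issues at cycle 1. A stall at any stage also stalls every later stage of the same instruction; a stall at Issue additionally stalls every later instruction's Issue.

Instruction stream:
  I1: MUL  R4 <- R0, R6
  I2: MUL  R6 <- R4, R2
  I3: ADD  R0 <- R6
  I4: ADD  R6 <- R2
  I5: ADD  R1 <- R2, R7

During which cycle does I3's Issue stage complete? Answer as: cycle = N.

I1 -> (1, 2, 8, 9)
I2 -> (10, 11, 17, 18)  // struct: MUL busy until I1 writes@9
I3 -> (11, 19, 21, 22)  // RAW R6: wait I2 write@18
I4 -> (23, 24, 26, 27)  // struct: ADD busy until I3 writes@22
I5 -> (28, 29, 31, 32)  // struct: ADD busy until I4 writes@27

cycle = 11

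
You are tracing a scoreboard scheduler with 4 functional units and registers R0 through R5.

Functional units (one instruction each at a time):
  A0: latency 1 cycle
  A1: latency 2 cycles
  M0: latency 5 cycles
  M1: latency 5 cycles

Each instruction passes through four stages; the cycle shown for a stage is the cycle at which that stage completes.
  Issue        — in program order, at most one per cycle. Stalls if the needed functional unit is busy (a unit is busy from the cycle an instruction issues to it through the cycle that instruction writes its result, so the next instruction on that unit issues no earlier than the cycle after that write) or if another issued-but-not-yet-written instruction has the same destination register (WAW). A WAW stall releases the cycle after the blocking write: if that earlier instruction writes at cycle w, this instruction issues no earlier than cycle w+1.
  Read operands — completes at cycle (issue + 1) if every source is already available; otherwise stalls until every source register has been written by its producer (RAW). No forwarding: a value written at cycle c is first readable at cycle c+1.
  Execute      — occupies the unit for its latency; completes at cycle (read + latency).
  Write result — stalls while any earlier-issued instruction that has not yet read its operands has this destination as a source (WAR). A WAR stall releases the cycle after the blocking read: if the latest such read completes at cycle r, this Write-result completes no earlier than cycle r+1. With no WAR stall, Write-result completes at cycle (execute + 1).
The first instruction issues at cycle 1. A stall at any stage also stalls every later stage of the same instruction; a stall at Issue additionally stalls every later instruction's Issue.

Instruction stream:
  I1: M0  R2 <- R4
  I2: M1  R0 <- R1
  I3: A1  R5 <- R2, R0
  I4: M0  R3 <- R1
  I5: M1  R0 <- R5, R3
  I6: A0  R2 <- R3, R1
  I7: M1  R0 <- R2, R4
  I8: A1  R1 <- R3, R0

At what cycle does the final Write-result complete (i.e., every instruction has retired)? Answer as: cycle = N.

cycle 1: I1→M0
cycle 2: I1 RO | I2→M1
cycle 3: I2 RO | I3→A1
cycle 7: I1 EX
cycle 8: I1 WR R2 | I2 EX
cycle 9: I2 WR R0 | I4→M0
cycle 10: I3 RO | I4 RO | I5→M1
cycle 11: I6→A0
cycle 12: I3 EX
cycle 13: I3 WR R5
cycle 15: I4 EX
cycle 16: I4 WR R3
cycle 17: I5 RO | I6 RO
cycle 18: I6 EX
cycle 19: I6 WR R2
cycle 22: I5 EX
cycle 23: I5 WR R0
cycle 24: I7→M1
cycle 25: I7 RO | I8→A1
cycle 30: I7 EX
cycle 31: I7 WR R0
cycle 32: I8 RO
cycle 34: I8 EX
cycle 35: I8 WR R1

cycle = 35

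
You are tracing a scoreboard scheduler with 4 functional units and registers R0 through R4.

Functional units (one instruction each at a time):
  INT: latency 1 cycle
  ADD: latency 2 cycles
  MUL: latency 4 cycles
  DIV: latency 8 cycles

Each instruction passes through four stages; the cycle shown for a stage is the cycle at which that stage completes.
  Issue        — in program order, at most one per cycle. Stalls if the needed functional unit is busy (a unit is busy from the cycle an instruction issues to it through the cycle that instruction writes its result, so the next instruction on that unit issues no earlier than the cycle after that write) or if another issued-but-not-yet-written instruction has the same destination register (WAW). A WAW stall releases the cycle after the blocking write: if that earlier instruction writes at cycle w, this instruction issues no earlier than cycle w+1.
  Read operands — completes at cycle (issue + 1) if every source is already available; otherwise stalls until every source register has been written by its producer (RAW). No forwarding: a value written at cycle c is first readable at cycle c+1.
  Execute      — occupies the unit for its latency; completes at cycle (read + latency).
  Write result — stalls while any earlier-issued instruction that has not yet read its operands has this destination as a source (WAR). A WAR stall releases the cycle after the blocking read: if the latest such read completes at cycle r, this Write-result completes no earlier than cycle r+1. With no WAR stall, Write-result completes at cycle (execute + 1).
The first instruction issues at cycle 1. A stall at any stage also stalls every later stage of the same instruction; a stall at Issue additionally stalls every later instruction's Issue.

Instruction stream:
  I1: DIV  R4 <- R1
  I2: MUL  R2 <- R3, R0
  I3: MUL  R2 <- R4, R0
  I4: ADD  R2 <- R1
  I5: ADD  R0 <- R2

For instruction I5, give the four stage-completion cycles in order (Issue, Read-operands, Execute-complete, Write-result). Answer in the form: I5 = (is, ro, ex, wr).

I5 = (23, 24, 26, 27)

I1: IS=1 RO=2 EX=10 WR=11
I2: IS=2 RO=3 EX=7 WR=8
I3: IS=9 RO=12 EX=16 WR=17  [struct: MUL busy until I2 writes@8; RAW R4: wait I1 write@11]
I4: IS=18 RO=19 EX=21 WR=22  [WAW R2: wait I3 write@17]
I5: IS=23 RO=24 EX=26 WR=27  [struct: ADD busy until I4 writes@22]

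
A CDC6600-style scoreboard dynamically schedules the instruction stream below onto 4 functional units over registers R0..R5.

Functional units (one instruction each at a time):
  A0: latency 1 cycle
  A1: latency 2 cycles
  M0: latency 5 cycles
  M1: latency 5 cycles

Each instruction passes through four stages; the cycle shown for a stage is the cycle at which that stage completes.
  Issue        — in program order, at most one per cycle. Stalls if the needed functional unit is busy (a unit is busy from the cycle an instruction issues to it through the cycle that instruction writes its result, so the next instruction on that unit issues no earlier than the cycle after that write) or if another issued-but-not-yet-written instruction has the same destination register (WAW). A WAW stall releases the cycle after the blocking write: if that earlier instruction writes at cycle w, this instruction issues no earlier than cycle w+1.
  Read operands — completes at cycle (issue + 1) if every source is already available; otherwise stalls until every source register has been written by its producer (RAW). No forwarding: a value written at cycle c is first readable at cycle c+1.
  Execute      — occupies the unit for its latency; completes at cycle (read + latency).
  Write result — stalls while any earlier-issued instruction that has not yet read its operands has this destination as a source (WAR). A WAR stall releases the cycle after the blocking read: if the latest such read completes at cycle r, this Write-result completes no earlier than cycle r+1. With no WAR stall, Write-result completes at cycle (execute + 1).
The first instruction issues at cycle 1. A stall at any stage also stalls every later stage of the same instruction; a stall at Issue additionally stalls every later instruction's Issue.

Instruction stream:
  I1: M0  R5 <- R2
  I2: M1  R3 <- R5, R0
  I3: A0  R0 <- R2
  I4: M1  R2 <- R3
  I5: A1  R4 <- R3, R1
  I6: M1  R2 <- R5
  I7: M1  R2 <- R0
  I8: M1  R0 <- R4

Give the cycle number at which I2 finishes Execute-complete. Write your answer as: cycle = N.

cycle = 14

1) issue 1, read 2, done 7, write 8
2) issue 2, read 9, done 14, write 15  <RAW R5: wait I1 write@8>
3) issue 3, read 4, done 5, write 10  <WAR R0: wait I2 read@9>
4) issue 16, read 17, done 22, write 23  <struct: M1 busy until I2 writes@15>
5) issue 17, read 18, done 20, write 21
6) issue 24, read 25, done 30, write 31  <struct: M1 busy until I4 writes@23>
7) issue 32, read 33, done 38, write 39  <struct: M1 busy until I6 writes@31>
8) issue 40, read 41, done 46, write 47  <struct: M1 busy until I7 writes@39>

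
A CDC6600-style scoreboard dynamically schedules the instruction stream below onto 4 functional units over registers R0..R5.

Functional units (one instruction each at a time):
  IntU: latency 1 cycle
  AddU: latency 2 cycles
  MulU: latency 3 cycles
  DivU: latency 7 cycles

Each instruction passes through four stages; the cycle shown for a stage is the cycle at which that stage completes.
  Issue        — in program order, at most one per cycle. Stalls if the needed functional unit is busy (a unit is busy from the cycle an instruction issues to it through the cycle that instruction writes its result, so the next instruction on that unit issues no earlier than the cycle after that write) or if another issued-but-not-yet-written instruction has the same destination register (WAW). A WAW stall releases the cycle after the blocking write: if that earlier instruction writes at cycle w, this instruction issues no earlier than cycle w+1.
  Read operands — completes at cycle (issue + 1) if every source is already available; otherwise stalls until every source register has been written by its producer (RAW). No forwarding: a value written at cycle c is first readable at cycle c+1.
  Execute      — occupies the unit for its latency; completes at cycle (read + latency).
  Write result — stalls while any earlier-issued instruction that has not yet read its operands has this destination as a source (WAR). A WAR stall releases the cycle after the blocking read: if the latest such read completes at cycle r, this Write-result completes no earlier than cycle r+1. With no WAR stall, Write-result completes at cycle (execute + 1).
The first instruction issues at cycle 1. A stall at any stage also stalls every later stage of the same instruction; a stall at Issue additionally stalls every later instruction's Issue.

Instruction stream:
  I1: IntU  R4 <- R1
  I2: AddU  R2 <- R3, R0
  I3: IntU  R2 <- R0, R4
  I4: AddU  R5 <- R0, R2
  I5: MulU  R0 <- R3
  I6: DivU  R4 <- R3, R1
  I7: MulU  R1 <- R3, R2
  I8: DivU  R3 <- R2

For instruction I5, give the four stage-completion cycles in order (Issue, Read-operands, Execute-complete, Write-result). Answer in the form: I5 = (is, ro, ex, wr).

I1  is:1  ro:2  ex:3  wr:4
I2  is:2  ro:3  ex:5  wr:6
I3  is:7  ro:8  ex:9  wr:10  — WAW R2: wait I2 write@6
I4  is:8  ro:11  ex:13  wr:14  — RAW R2: wait I3 write@10
I5  is:9  ro:10  ex:13  wr:14
I6  is:10  ro:11  ex:18  wr:19
I7  is:15  ro:16  ex:19  wr:20  — struct: MulU busy until I5 writes@14
I8  is:20  ro:21  ex:28  wr:29  — struct: DivU busy until I6 writes@19

I5 = (9, 10, 13, 14)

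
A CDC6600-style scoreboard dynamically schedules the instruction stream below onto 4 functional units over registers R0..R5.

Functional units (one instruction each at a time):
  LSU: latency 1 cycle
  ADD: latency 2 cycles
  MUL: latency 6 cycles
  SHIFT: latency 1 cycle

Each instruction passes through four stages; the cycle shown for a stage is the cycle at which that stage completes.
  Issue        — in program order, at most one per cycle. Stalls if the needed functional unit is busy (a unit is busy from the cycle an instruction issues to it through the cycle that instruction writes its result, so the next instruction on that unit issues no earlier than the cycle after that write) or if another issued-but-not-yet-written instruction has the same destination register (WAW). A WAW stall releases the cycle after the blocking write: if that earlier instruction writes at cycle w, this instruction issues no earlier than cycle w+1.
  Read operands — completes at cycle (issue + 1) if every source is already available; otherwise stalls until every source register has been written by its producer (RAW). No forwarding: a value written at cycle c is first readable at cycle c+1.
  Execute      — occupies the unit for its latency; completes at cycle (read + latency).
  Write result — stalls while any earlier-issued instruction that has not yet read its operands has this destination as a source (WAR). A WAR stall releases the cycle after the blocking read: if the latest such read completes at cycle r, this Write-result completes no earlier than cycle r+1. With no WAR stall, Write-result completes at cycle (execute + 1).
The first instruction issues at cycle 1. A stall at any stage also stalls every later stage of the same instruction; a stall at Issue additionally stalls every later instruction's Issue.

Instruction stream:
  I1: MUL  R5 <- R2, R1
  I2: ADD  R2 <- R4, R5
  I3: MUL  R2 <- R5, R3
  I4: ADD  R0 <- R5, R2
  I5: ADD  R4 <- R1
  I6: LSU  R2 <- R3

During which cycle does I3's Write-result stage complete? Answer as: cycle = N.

cycle = 22

c1: issue I1 (MUL)
c2: I1 read-ops · issue I2 (ADD)
c8: I1 finished on MUL
c9: I1→R5
c10: I2 read-ops
c12: I2 finished on ADD
c13: I2→R2
c14: issue I3 (MUL)
c15: I3 read-ops · issue I4 (ADD)
c21: I3 finished on MUL
c22: I3→R2
c23: I4 read-ops
c25: I4 finished on ADD
c26: I4→R0
c27: issue I5 (ADD)
c28: I5 read-ops · issue I6 (LSU)
c29: I6 read-ops
c30: I5 finished on ADD · I6 finished on LSU
c31: I5→R4 · I6→R2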